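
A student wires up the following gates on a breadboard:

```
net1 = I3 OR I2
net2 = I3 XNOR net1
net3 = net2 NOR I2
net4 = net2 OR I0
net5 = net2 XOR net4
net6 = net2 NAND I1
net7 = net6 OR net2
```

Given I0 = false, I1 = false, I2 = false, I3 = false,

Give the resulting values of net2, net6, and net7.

net2 = true, net6 = true, net7 = true

net1 = I3 OR I2 = false OR false = false
net2 = I3 XNOR net1 = false XNOR false = true
net6 = net2 NAND I1 = true NAND false = true
net7 = net6 OR net2 = true OR true = true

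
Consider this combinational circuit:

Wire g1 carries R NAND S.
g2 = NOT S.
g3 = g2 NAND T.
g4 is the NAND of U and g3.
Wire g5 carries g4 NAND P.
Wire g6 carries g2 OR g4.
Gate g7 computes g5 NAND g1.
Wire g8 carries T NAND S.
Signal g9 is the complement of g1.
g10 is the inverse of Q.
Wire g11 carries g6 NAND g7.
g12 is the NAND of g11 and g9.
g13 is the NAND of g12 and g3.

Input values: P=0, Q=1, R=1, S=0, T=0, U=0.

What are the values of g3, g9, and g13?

g3 = 1; g9 = 0; g13 = 0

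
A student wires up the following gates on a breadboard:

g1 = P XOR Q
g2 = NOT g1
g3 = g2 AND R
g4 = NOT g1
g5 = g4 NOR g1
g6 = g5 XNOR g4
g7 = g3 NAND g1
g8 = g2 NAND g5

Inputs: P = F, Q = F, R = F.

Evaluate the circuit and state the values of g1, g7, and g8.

g1 = F, g7 = T, g8 = T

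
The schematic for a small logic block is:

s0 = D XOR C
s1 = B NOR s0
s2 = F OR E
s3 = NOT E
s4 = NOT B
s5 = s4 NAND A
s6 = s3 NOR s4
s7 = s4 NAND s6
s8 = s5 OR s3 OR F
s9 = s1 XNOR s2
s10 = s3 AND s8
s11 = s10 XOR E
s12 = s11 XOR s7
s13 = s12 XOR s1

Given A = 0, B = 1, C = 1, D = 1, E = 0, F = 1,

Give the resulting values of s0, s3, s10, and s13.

s0 = 0, s3 = 1, s10 = 1, s13 = 0

s0 = D XOR C = 1 XOR 1 = 0
s1 = B NOR s0 = 1 NOR 0 = 0
s3 = NOT E = NOT 0 = 1
s4 = NOT B = NOT 1 = 0
s5 = s4 NAND A = 0 NAND 0 = 1
s6 = s3 NOR s4 = 1 NOR 0 = 0
s7 = s4 NAND s6 = 0 NAND 0 = 1
s8 = s5 OR s3 OR F = 1 OR 1 OR 1 = 1
s10 = s3 AND s8 = 1 AND 1 = 1
s11 = s10 XOR E = 1 XOR 0 = 1
s12 = s11 XOR s7 = 1 XOR 1 = 0
s13 = s12 XOR s1 = 0 XOR 0 = 0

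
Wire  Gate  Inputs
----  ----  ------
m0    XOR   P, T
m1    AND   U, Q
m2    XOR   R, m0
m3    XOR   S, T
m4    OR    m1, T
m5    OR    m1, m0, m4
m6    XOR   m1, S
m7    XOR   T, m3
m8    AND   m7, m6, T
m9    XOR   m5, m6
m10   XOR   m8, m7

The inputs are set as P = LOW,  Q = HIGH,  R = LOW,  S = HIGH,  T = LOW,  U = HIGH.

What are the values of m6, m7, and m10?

m1 = U AND Q = HIGH AND HIGH = HIGH
m3 = S XOR T = HIGH XOR LOW = HIGH
m6 = m1 XOR S = HIGH XOR HIGH = LOW
m7 = T XOR m3 = LOW XOR HIGH = HIGH
m8 = m7 AND m6 AND T = HIGH AND LOW AND LOW = LOW
m10 = m8 XOR m7 = LOW XOR HIGH = HIGH

m6 = LOW, m7 = HIGH, m10 = HIGH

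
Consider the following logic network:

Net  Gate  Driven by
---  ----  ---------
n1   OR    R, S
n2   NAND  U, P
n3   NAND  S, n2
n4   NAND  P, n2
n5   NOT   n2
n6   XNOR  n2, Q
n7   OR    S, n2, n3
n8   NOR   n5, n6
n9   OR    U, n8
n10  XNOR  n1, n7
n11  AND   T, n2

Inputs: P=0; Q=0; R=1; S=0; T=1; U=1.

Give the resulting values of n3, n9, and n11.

n3 = 1, n9 = 1, n11 = 1

n2 = U NAND P = 1 NAND 0 = 1
n3 = S NAND n2 = 0 NAND 1 = 1
n5 = NOT n2 = NOT 1 = 0
n6 = n2 XNOR Q = 1 XNOR 0 = 0
n8 = n5 NOR n6 = 0 NOR 0 = 1
n9 = U OR n8 = 1 OR 1 = 1
n11 = T AND n2 = 1 AND 1 = 1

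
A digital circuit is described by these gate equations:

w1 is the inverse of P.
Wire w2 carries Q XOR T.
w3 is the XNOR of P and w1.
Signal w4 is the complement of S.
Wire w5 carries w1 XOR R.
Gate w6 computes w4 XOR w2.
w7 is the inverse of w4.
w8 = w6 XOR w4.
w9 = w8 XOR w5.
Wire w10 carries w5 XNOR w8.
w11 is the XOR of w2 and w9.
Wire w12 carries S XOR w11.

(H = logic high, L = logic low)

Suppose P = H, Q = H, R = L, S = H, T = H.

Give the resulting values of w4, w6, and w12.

w1 = NOT P = NOT H = L
w2 = Q XOR T = H XOR H = L
w4 = NOT S = NOT H = L
w5 = w1 XOR R = L XOR L = L
w6 = w4 XOR w2 = L XOR L = L
w8 = w6 XOR w4 = L XOR L = L
w9 = w8 XOR w5 = L XOR L = L
w11 = w2 XOR w9 = L XOR L = L
w12 = S XOR w11 = H XOR L = H

w4 = L  w6 = L  w12 = H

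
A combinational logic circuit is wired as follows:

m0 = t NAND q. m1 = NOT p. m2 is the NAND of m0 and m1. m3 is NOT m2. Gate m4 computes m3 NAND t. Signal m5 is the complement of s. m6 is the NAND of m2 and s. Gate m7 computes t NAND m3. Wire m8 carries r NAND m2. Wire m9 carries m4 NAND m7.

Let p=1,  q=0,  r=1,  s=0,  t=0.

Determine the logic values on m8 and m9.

m0 = t NAND q = 0 NAND 0 = 1
m1 = NOT p = NOT 1 = 0
m2 = m0 NAND m1 = 1 NAND 0 = 1
m3 = NOT m2 = NOT 1 = 0
m4 = m3 NAND t = 0 NAND 0 = 1
m7 = t NAND m3 = 0 NAND 0 = 1
m8 = r NAND m2 = 1 NAND 1 = 0
m9 = m4 NAND m7 = 1 NAND 1 = 0

m8 = 0, m9 = 0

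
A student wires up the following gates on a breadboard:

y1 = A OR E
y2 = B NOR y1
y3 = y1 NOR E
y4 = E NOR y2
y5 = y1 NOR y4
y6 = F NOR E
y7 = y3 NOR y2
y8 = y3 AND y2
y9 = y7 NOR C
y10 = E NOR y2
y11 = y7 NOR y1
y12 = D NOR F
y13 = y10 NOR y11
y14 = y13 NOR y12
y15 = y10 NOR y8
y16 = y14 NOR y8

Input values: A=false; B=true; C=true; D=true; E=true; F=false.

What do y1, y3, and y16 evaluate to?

y1 = A OR E = false OR true = true
y2 = B NOR y1 = true NOR true = false
y3 = y1 NOR E = true NOR true = false
y7 = y3 NOR y2 = false NOR false = true
y8 = y3 AND y2 = false AND false = false
y10 = E NOR y2 = true NOR false = false
y11 = y7 NOR y1 = true NOR true = false
y12 = D NOR F = true NOR false = false
y13 = y10 NOR y11 = false NOR false = true
y14 = y13 NOR y12 = true NOR false = false
y16 = y14 NOR y8 = false NOR false = true

y1 = true; y3 = false; y16 = true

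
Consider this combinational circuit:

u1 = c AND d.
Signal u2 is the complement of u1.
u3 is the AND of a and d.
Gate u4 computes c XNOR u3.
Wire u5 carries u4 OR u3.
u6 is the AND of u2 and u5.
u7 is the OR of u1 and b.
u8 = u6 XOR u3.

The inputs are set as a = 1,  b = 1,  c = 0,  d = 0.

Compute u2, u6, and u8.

u1 = c AND d = 0 AND 0 = 0
u2 = NOT u1 = NOT 0 = 1
u3 = a AND d = 1 AND 0 = 0
u4 = c XNOR u3 = 0 XNOR 0 = 1
u5 = u4 OR u3 = 1 OR 0 = 1
u6 = u2 AND u5 = 1 AND 1 = 1
u8 = u6 XOR u3 = 1 XOR 0 = 1

u2 = 1  u6 = 1  u8 = 1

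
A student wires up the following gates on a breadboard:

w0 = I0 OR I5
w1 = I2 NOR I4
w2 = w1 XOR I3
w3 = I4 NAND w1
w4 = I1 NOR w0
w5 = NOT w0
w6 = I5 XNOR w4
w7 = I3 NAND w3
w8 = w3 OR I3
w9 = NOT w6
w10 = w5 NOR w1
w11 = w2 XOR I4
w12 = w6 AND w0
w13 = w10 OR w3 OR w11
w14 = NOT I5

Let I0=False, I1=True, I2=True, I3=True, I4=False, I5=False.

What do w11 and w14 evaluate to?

w11 = True, w14 = True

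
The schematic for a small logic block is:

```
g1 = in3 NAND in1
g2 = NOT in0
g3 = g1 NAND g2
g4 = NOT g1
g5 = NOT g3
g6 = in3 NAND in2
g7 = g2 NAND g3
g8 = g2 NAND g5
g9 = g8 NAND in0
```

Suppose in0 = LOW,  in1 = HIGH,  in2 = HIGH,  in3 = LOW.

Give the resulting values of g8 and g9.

g8 = LOW, g9 = HIGH

g1 = in3 NAND in1 = LOW NAND HIGH = HIGH
g2 = NOT in0 = NOT LOW = HIGH
g3 = g1 NAND g2 = HIGH NAND HIGH = LOW
g5 = NOT g3 = NOT LOW = HIGH
g8 = g2 NAND g5 = HIGH NAND HIGH = LOW
g9 = g8 NAND in0 = LOW NAND LOW = HIGH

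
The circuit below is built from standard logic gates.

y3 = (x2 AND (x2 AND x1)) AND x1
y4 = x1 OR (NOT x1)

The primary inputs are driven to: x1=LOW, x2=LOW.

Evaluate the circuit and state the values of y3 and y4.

y3 = (LOW AND (LOW AND LOW)) AND LOW = LOW
y4 = LOW OR (NOT LOW) = HIGH

y3 = LOW, y4 = HIGH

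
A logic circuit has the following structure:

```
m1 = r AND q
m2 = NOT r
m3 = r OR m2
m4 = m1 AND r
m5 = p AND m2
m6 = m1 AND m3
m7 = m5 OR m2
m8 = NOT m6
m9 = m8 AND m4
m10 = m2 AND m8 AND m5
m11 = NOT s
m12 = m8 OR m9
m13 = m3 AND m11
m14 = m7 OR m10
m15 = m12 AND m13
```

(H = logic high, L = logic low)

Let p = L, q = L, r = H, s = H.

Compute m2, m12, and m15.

m1 = r AND q = H AND L = L
m2 = NOT r = NOT H = L
m3 = r OR m2 = H OR L = H
m4 = m1 AND r = L AND H = L
m6 = m1 AND m3 = L AND H = L
m8 = NOT m6 = NOT L = H
m9 = m8 AND m4 = H AND L = L
m11 = NOT s = NOT H = L
m12 = m8 OR m9 = H OR L = H
m13 = m3 AND m11 = H AND L = L
m15 = m12 AND m13 = H AND L = L

m2 = L, m12 = H, m15 = L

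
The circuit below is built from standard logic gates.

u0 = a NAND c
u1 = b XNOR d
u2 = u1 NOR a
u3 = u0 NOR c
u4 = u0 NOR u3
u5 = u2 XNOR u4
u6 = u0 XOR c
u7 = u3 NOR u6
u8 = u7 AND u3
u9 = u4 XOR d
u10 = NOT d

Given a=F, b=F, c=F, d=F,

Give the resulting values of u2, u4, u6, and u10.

u0 = a NAND c = F NAND F = T
u1 = b XNOR d = F XNOR F = T
u2 = u1 NOR a = T NOR F = F
u3 = u0 NOR c = T NOR F = F
u4 = u0 NOR u3 = T NOR F = F
u6 = u0 XOR c = T XOR F = T
u10 = NOT d = NOT F = T

u2 = F, u4 = F, u6 = T, u10 = T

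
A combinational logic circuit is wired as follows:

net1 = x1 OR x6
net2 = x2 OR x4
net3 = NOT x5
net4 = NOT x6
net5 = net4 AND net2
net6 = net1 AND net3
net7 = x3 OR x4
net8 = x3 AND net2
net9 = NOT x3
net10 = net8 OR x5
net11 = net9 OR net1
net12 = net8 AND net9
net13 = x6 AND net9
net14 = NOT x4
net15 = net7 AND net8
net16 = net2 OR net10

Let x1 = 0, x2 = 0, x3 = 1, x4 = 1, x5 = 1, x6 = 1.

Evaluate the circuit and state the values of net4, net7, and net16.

net4 = 0, net7 = 1, net16 = 1

net2 = x2 OR x4 = 0 OR 1 = 1
net4 = NOT x6 = NOT 1 = 0
net7 = x3 OR x4 = 1 OR 1 = 1
net8 = x3 AND net2 = 1 AND 1 = 1
net10 = net8 OR x5 = 1 OR 1 = 1
net16 = net2 OR net10 = 1 OR 1 = 1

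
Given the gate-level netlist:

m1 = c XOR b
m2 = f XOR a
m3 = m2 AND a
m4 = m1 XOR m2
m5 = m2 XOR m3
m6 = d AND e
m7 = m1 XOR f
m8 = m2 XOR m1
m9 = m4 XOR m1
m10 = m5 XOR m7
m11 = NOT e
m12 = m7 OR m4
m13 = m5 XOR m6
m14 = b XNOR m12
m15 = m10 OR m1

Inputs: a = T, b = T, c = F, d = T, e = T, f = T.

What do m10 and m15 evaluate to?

m10 = F; m15 = T

m1 = c XOR b = F XOR T = T
m2 = f XOR a = T XOR T = F
m3 = m2 AND a = F AND T = F
m5 = m2 XOR m3 = F XOR F = F
m7 = m1 XOR f = T XOR T = F
m10 = m5 XOR m7 = F XOR F = F
m15 = m10 OR m1 = F OR T = T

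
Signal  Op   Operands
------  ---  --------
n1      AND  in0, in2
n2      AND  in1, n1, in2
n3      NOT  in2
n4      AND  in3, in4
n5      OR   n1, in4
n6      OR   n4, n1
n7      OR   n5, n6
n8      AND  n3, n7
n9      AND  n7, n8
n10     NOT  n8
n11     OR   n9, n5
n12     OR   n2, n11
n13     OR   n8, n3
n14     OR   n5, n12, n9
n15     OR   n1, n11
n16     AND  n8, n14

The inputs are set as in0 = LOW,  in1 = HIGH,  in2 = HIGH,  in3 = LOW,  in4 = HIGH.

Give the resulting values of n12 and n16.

n1 = in0 AND in2 = LOW AND HIGH = LOW
n2 = in1 AND n1 AND in2 = HIGH AND LOW AND HIGH = LOW
n3 = NOT in2 = NOT HIGH = LOW
n4 = in3 AND in4 = LOW AND HIGH = LOW
n5 = n1 OR in4 = LOW OR HIGH = HIGH
n6 = n4 OR n1 = LOW OR LOW = LOW
n7 = n5 OR n6 = HIGH OR LOW = HIGH
n8 = n3 AND n7 = LOW AND HIGH = LOW
n9 = n7 AND n8 = HIGH AND LOW = LOW
n11 = n9 OR n5 = LOW OR HIGH = HIGH
n12 = n2 OR n11 = LOW OR HIGH = HIGH
n14 = n5 OR n12 OR n9 = HIGH OR HIGH OR LOW = HIGH
n16 = n8 AND n14 = LOW AND HIGH = LOW

n12 = HIGH, n16 = LOW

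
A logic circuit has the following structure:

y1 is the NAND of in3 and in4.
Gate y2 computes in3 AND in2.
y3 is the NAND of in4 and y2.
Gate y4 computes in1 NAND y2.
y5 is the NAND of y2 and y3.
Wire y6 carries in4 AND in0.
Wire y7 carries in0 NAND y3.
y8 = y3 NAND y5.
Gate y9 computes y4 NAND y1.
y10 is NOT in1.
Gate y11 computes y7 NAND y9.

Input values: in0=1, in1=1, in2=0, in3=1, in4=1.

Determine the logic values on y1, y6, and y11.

y1 = in3 NAND in4 = 1 NAND 1 = 0
y2 = in3 AND in2 = 1 AND 0 = 0
y3 = in4 NAND y2 = 1 NAND 0 = 1
y4 = in1 NAND y2 = 1 NAND 0 = 1
y6 = in4 AND in0 = 1 AND 1 = 1
y7 = in0 NAND y3 = 1 NAND 1 = 0
y9 = y4 NAND y1 = 1 NAND 0 = 1
y11 = y7 NAND y9 = 0 NAND 1 = 1

y1 = 0, y6 = 1, y11 = 1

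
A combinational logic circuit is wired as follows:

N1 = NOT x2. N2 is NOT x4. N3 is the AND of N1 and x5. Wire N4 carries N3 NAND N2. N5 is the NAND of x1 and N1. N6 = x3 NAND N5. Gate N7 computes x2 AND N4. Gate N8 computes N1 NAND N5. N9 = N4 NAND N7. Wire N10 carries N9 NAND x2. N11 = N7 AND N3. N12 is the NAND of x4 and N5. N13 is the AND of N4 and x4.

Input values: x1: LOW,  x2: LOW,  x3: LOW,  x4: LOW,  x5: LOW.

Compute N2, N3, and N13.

N2 = HIGH; N3 = LOW; N13 = LOW

N1 = NOT x2 = NOT LOW = HIGH
N2 = NOT x4 = NOT LOW = HIGH
N3 = N1 AND x5 = HIGH AND LOW = LOW
N4 = N3 NAND N2 = LOW NAND HIGH = HIGH
N13 = N4 AND x4 = HIGH AND LOW = LOW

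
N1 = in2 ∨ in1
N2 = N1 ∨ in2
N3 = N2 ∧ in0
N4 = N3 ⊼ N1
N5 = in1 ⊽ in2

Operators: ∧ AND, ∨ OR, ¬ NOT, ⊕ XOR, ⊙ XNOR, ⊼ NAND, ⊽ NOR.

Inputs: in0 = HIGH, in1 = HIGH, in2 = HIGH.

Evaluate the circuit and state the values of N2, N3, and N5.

N1 = in2 OR in1 = HIGH OR HIGH = HIGH
N2 = N1 OR in2 = HIGH OR HIGH = HIGH
N3 = N2 AND in0 = HIGH AND HIGH = HIGH
N5 = in1 NOR in2 = HIGH NOR HIGH = LOW

N2 = HIGH, N3 = HIGH, N5 = LOW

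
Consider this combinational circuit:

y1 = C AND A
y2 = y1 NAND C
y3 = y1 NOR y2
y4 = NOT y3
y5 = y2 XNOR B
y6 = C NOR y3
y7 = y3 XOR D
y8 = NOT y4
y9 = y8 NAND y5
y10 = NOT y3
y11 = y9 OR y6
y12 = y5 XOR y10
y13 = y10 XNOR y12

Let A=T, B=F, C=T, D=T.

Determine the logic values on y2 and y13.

y2 = F, y13 = F

y1 = C AND A = T AND T = T
y2 = y1 NAND C = T NAND T = F
y3 = y1 NOR y2 = T NOR F = F
y5 = y2 XNOR B = F XNOR F = T
y10 = NOT y3 = NOT F = T
y12 = y5 XOR y10 = T XOR T = F
y13 = y10 XNOR y12 = T XNOR F = F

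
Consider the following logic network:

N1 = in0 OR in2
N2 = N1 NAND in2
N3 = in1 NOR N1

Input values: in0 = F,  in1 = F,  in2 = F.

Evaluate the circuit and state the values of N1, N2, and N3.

N1 = F  N2 = T  N3 = T

N1 = in0 OR in2 = F OR F = F
N2 = N1 NAND in2 = F NAND F = T
N3 = in1 NOR N1 = F NOR F = T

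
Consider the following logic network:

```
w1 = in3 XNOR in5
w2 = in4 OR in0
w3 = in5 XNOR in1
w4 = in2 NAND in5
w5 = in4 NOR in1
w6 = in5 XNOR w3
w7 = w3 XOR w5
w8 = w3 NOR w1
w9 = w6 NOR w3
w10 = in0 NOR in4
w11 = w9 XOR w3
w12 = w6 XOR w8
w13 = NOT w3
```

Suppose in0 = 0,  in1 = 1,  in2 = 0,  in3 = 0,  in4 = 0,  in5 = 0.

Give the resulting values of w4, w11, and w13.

w3 = in5 XNOR in1 = 0 XNOR 1 = 0
w4 = in2 NAND in5 = 0 NAND 0 = 1
w6 = in5 XNOR w3 = 0 XNOR 0 = 1
w9 = w6 NOR w3 = 1 NOR 0 = 0
w11 = w9 XOR w3 = 0 XOR 0 = 0
w13 = NOT w3 = NOT 0 = 1

w4 = 1  w11 = 0  w13 = 1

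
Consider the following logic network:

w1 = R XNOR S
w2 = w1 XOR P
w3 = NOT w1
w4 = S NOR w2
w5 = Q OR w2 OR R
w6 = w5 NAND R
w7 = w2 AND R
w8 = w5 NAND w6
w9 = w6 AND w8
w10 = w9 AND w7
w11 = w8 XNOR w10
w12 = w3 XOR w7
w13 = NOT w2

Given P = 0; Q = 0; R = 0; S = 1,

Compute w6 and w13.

w6 = 1, w13 = 1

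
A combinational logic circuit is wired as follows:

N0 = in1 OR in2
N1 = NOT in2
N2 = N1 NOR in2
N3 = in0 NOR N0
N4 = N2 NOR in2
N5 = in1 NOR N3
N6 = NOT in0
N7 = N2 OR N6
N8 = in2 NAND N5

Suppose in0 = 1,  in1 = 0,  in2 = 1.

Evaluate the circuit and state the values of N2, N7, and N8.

N2 = 0  N7 = 0  N8 = 0

N0 = in1 OR in2 = 0 OR 1 = 1
N1 = NOT in2 = NOT 1 = 0
N2 = N1 NOR in2 = 0 NOR 1 = 0
N3 = in0 NOR N0 = 1 NOR 1 = 0
N5 = in1 NOR N3 = 0 NOR 0 = 1
N6 = NOT in0 = NOT 1 = 0
N7 = N2 OR N6 = 0 OR 0 = 0
N8 = in2 NAND N5 = 1 NAND 1 = 0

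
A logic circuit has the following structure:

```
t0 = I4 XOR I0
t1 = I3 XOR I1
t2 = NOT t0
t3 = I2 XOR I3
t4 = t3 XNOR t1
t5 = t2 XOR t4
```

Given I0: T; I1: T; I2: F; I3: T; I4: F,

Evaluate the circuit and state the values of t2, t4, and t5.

t0 = I4 XOR I0 = F XOR T = T
t1 = I3 XOR I1 = T XOR T = F
t2 = NOT t0 = NOT T = F
t3 = I2 XOR I3 = F XOR T = T
t4 = t3 XNOR t1 = T XNOR F = F
t5 = t2 XOR t4 = F XOR F = F

t2 = F, t4 = F, t5 = F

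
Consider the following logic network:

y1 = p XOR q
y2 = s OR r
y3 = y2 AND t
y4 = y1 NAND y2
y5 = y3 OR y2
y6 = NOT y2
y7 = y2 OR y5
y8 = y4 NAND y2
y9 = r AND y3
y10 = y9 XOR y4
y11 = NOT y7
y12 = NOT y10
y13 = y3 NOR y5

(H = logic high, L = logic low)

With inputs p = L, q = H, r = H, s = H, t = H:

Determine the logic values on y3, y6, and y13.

y3 = H, y6 = L, y13 = L

y2 = s OR r = H OR H = H
y3 = y2 AND t = H AND H = H
y5 = y3 OR y2 = H OR H = H
y6 = NOT y2 = NOT H = L
y13 = y3 NOR y5 = H NOR H = L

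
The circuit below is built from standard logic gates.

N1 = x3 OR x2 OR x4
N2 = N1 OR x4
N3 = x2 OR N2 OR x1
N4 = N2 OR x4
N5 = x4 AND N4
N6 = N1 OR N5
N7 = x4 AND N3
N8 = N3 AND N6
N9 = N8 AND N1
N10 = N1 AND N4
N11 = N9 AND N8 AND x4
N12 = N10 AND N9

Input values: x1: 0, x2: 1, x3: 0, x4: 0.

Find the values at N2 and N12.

N2 = 1  N12 = 1

N1 = x3 OR x2 OR x4 = 0 OR 1 OR 0 = 1
N2 = N1 OR x4 = 1 OR 0 = 1
N3 = x2 OR N2 OR x1 = 1 OR 1 OR 0 = 1
N4 = N2 OR x4 = 1 OR 0 = 1
N5 = x4 AND N4 = 0 AND 1 = 0
N6 = N1 OR N5 = 1 OR 0 = 1
N8 = N3 AND N6 = 1 AND 1 = 1
N9 = N8 AND N1 = 1 AND 1 = 1
N10 = N1 AND N4 = 1 AND 1 = 1
N12 = N10 AND N9 = 1 AND 1 = 1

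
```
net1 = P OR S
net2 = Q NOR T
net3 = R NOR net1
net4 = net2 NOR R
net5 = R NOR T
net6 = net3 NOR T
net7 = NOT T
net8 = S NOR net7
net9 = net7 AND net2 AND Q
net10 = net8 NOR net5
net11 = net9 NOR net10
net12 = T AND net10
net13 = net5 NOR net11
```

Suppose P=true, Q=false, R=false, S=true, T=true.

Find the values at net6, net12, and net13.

net6 = false, net12 = true, net13 = true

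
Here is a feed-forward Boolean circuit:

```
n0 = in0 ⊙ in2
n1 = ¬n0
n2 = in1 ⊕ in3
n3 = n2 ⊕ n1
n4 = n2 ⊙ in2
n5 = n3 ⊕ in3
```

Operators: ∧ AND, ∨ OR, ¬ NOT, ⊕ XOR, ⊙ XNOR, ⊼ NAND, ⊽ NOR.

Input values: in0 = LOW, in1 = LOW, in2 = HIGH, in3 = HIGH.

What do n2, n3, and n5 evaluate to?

n0 = in0 XNOR in2 = LOW XNOR HIGH = LOW
n1 = NOT n0 = NOT LOW = HIGH
n2 = in1 XOR in3 = LOW XOR HIGH = HIGH
n3 = n2 XOR n1 = HIGH XOR HIGH = LOW
n5 = n3 XOR in3 = LOW XOR HIGH = HIGH

n2 = HIGH, n3 = LOW, n5 = HIGH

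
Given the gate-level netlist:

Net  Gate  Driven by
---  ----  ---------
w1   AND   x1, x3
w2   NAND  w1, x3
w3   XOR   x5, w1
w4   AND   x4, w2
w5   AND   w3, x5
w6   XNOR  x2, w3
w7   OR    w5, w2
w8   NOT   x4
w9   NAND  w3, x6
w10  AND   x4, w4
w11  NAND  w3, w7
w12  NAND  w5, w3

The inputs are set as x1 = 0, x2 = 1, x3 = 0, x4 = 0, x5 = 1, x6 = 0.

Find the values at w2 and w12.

w1 = x1 AND x3 = 0 AND 0 = 0
w2 = w1 NAND x3 = 0 NAND 0 = 1
w3 = x5 XOR w1 = 1 XOR 0 = 1
w5 = w3 AND x5 = 1 AND 1 = 1
w12 = w5 NAND w3 = 1 NAND 1 = 0

w2 = 1  w12 = 0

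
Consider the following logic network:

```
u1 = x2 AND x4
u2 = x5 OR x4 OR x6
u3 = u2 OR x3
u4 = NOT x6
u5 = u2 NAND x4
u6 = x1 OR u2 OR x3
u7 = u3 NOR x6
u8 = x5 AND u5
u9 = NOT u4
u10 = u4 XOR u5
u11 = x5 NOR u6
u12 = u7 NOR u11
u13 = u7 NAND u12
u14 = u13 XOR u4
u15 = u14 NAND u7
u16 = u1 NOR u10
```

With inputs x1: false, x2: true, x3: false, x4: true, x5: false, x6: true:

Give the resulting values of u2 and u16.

u2 = true, u16 = false

u1 = x2 AND x4 = true AND true = true
u2 = x5 OR x4 OR x6 = false OR true OR true = true
u4 = NOT x6 = NOT true = false
u5 = u2 NAND x4 = true NAND true = false
u10 = u4 XOR u5 = false XOR false = false
u16 = u1 NOR u10 = true NOR false = false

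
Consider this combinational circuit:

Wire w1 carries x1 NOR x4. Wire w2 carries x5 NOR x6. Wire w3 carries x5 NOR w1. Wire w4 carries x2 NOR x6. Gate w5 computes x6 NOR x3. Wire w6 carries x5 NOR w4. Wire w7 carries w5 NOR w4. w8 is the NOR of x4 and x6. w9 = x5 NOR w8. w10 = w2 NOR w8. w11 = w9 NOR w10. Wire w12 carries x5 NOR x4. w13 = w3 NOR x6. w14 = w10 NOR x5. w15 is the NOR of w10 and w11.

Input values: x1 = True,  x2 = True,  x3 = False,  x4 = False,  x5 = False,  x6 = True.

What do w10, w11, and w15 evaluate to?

w2 = x5 NOR x6 = False NOR True = False
w8 = x4 NOR x6 = False NOR True = False
w9 = x5 NOR w8 = False NOR False = True
w10 = w2 NOR w8 = False NOR False = True
w11 = w9 NOR w10 = True NOR True = False
w15 = w10 NOR w11 = True NOR False = False

w10 = True; w11 = False; w15 = False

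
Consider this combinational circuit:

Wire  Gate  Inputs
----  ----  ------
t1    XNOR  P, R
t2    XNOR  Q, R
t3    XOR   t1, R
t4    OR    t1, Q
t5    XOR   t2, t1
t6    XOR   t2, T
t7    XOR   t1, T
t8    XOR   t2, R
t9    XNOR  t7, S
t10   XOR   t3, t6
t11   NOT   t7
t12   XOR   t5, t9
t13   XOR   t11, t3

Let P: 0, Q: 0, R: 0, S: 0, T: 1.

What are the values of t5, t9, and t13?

t1 = P XNOR R = 0 XNOR 0 = 1
t2 = Q XNOR R = 0 XNOR 0 = 1
t3 = t1 XOR R = 1 XOR 0 = 1
t5 = t2 XOR t1 = 1 XOR 1 = 0
t7 = t1 XOR T = 1 XOR 1 = 0
t9 = t7 XNOR S = 0 XNOR 0 = 1
t11 = NOT t7 = NOT 0 = 1
t13 = t11 XOR t3 = 1 XOR 1 = 0

t5 = 0  t9 = 1  t13 = 0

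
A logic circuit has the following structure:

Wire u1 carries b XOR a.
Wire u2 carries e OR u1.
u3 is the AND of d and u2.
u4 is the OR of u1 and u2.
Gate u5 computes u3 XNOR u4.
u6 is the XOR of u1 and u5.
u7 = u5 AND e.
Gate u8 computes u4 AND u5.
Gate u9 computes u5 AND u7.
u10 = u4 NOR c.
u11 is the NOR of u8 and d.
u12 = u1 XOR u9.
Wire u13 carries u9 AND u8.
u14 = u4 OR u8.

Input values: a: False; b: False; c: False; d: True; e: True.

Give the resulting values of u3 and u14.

u1 = b XOR a = False XOR False = False
u2 = e OR u1 = True OR False = True
u3 = d AND u2 = True AND True = True
u4 = u1 OR u2 = False OR True = True
u5 = u3 XNOR u4 = True XNOR True = True
u8 = u4 AND u5 = True AND True = True
u14 = u4 OR u8 = True OR True = True

u3 = True, u14 = True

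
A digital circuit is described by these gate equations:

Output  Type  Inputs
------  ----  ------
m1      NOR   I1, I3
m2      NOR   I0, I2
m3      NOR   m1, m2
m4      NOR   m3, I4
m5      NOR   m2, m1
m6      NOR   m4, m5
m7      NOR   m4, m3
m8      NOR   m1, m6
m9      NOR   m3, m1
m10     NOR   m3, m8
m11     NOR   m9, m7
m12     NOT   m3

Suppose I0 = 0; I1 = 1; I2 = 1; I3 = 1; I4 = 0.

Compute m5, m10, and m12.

m1 = I1 NOR I3 = 1 NOR 1 = 0
m2 = I0 NOR I2 = 0 NOR 1 = 0
m3 = m1 NOR m2 = 0 NOR 0 = 1
m4 = m3 NOR I4 = 1 NOR 0 = 0
m5 = m2 NOR m1 = 0 NOR 0 = 1
m6 = m4 NOR m5 = 0 NOR 1 = 0
m8 = m1 NOR m6 = 0 NOR 0 = 1
m10 = m3 NOR m8 = 1 NOR 1 = 0
m12 = NOT m3 = NOT 1 = 0

m5 = 1, m10 = 0, m12 = 0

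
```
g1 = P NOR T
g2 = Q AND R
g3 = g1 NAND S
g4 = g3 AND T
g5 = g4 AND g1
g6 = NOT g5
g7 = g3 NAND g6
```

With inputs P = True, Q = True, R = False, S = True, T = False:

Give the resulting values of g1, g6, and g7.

g1 = False; g6 = True; g7 = False

g1 = P NOR T = True NOR False = False
g3 = g1 NAND S = False NAND True = True
g4 = g3 AND T = True AND False = False
g5 = g4 AND g1 = False AND False = False
g6 = NOT g5 = NOT False = True
g7 = g3 NAND g6 = True NAND True = False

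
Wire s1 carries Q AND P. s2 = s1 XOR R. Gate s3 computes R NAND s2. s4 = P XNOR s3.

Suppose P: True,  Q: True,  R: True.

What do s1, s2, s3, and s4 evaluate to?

s1 = True, s2 = False, s3 = True, s4 = True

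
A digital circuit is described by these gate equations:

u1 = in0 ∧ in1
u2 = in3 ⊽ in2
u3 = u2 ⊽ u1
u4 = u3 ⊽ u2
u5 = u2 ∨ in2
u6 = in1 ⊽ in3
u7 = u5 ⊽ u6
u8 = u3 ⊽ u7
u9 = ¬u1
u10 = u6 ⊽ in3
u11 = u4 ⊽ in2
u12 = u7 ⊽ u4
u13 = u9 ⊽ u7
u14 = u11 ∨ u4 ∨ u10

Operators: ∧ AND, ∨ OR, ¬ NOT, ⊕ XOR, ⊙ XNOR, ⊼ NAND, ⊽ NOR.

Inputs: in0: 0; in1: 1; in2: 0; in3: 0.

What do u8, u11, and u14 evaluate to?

u8 = 1  u11 = 1  u14 = 1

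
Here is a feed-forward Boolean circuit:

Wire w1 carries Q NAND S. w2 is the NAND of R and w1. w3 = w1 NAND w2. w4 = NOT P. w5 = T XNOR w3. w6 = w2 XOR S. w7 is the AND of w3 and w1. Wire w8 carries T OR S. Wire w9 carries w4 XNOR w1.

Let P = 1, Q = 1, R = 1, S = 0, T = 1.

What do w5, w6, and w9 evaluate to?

w5 = 1  w6 = 0  w9 = 0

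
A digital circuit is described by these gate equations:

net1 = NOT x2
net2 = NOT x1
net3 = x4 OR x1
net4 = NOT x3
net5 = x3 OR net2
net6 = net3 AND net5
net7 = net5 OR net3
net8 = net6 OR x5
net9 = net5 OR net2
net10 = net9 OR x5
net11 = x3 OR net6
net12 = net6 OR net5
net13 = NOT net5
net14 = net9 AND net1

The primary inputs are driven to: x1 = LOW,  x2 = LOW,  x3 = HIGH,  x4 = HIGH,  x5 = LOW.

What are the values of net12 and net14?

net12 = HIGH, net14 = HIGH

net1 = NOT x2 = NOT LOW = HIGH
net2 = NOT x1 = NOT LOW = HIGH
net3 = x4 OR x1 = HIGH OR LOW = HIGH
net5 = x3 OR net2 = HIGH OR HIGH = HIGH
net6 = net3 AND net5 = HIGH AND HIGH = HIGH
net9 = net5 OR net2 = HIGH OR HIGH = HIGH
net12 = net6 OR net5 = HIGH OR HIGH = HIGH
net14 = net9 AND net1 = HIGH AND HIGH = HIGH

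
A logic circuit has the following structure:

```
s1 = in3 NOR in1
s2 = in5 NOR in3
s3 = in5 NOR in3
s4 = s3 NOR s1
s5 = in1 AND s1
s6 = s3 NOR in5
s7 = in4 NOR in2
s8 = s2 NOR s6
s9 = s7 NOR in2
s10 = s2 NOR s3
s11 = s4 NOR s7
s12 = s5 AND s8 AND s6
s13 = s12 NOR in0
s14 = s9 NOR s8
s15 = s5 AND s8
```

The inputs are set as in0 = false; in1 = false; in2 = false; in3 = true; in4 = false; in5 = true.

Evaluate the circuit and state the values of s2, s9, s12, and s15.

s2 = false  s9 = false  s12 = false  s15 = false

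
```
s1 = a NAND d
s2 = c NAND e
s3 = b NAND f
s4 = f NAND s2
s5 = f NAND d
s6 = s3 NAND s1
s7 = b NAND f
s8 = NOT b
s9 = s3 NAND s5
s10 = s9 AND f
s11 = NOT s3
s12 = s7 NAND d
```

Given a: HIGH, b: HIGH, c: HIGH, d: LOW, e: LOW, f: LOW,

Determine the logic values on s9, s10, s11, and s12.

s3 = b NAND f = HIGH NAND LOW = HIGH
s5 = f NAND d = LOW NAND LOW = HIGH
s7 = b NAND f = HIGH NAND LOW = HIGH
s9 = s3 NAND s5 = HIGH NAND HIGH = LOW
s10 = s9 AND f = LOW AND LOW = LOW
s11 = NOT s3 = NOT HIGH = LOW
s12 = s7 NAND d = HIGH NAND LOW = HIGH

s9 = LOW  s10 = LOW  s11 = LOW  s12 = HIGH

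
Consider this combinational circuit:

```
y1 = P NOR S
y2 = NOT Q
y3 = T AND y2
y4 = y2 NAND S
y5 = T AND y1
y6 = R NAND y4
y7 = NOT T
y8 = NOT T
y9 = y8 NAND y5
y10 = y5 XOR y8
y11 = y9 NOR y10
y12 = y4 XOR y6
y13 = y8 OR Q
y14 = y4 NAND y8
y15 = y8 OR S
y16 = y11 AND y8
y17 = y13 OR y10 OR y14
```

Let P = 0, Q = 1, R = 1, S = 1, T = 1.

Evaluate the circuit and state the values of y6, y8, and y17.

y6 = 0, y8 = 0, y17 = 1

y1 = P NOR S = 0 NOR 1 = 0
y2 = NOT Q = NOT 1 = 0
y4 = y2 NAND S = 0 NAND 1 = 1
y5 = T AND y1 = 1 AND 0 = 0
y6 = R NAND y4 = 1 NAND 1 = 0
y8 = NOT T = NOT 1 = 0
y10 = y5 XOR y8 = 0 XOR 0 = 0
y13 = y8 OR Q = 0 OR 1 = 1
y14 = y4 NAND y8 = 1 NAND 0 = 1
y17 = y13 OR y10 OR y14 = 1 OR 0 OR 1 = 1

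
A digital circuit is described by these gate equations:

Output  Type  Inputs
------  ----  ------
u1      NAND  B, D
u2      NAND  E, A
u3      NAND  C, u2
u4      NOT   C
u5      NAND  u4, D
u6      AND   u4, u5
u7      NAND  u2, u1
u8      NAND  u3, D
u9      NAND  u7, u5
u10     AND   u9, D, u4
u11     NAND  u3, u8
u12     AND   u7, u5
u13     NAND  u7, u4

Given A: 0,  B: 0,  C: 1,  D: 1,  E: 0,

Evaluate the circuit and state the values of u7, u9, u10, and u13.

u1 = B NAND D = 0 NAND 1 = 1
u2 = E NAND A = 0 NAND 0 = 1
u4 = NOT C = NOT 1 = 0
u5 = u4 NAND D = 0 NAND 1 = 1
u7 = u2 NAND u1 = 1 NAND 1 = 0
u9 = u7 NAND u5 = 0 NAND 1 = 1
u10 = u9 AND D AND u4 = 1 AND 1 AND 0 = 0
u13 = u7 NAND u4 = 0 NAND 0 = 1

u7 = 0  u9 = 1  u10 = 0  u13 = 1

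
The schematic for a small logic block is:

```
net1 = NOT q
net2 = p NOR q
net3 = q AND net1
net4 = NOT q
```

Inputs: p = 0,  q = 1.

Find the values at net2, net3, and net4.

net1 = NOT q = NOT 1 = 0
net2 = p NOR q = 0 NOR 1 = 0
net3 = q AND net1 = 1 AND 0 = 0
net4 = NOT q = NOT 1 = 0

net2 = 0, net3 = 0, net4 = 0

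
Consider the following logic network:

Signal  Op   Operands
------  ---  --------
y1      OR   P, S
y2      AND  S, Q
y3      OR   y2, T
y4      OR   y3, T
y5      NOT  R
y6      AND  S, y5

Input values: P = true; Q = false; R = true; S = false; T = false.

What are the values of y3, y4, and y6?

y2 = S AND Q = false AND false = false
y3 = y2 OR T = false OR false = false
y4 = y3 OR T = false OR false = false
y5 = NOT R = NOT true = false
y6 = S AND y5 = false AND false = false

y3 = false; y4 = false; y6 = false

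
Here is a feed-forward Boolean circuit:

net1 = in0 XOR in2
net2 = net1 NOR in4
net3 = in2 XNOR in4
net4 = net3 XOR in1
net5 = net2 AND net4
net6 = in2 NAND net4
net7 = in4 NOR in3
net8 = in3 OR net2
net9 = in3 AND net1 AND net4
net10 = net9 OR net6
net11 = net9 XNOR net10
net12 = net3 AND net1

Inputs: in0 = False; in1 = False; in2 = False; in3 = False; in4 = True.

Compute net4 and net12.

net4 = False, net12 = False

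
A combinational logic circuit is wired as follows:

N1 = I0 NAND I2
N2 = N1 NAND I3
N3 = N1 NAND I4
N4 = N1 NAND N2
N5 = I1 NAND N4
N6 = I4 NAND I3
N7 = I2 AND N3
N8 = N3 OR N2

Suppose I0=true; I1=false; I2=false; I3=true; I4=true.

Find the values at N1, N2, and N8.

N1 = I0 NAND I2 = true NAND false = true
N2 = N1 NAND I3 = true NAND true = false
N3 = N1 NAND I4 = true NAND true = false
N8 = N3 OR N2 = false OR false = false

N1 = true  N2 = false  N8 = false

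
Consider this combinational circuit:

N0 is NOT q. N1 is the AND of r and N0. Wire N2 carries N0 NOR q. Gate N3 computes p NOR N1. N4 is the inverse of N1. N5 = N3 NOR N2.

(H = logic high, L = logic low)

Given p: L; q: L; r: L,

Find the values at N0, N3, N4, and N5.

N0 = NOT q = NOT L = H
N1 = r AND N0 = L AND H = L
N2 = N0 NOR q = H NOR L = L
N3 = p NOR N1 = L NOR L = H
N4 = NOT N1 = NOT L = H
N5 = N3 NOR N2 = H NOR L = L

N0 = H; N3 = H; N4 = H; N5 = L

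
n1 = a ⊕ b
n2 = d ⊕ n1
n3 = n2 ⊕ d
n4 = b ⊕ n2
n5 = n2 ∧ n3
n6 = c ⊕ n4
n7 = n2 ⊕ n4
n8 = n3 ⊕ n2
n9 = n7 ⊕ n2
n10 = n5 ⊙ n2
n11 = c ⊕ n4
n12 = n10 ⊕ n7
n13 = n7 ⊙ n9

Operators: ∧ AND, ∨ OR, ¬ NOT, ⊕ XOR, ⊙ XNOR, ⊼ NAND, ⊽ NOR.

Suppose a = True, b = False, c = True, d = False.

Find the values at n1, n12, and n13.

n1 = a XOR b = True XOR False = True
n2 = d XOR n1 = False XOR True = True
n3 = n2 XOR d = True XOR False = True
n4 = b XOR n2 = False XOR True = True
n5 = n2 AND n3 = True AND True = True
n7 = n2 XOR n4 = True XOR True = False
n9 = n7 XOR n2 = False XOR True = True
n10 = n5 XNOR n2 = True XNOR True = True
n12 = n10 XOR n7 = True XOR False = True
n13 = n7 XNOR n9 = False XNOR True = False

n1 = True, n12 = True, n13 = False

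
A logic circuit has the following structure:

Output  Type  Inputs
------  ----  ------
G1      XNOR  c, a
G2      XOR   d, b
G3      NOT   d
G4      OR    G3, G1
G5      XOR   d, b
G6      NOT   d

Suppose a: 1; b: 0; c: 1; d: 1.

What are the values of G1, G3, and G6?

G1 = 1; G3 = 0; G6 = 0

G1 = c XNOR a = 1 XNOR 1 = 1
G3 = NOT d = NOT 1 = 0
G6 = NOT d = NOT 1 = 0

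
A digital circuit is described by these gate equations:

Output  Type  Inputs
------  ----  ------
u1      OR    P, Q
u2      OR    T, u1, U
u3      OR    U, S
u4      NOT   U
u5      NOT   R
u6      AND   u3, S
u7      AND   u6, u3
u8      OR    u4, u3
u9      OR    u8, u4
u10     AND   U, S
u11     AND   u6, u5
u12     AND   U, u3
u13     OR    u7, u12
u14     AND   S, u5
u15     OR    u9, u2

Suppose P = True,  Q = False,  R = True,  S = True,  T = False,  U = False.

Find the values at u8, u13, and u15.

u1 = P OR Q = True OR False = True
u2 = T OR u1 OR U = False OR True OR False = True
u3 = U OR S = False OR True = True
u4 = NOT U = NOT False = True
u6 = u3 AND S = True AND True = True
u7 = u6 AND u3 = True AND True = True
u8 = u4 OR u3 = True OR True = True
u9 = u8 OR u4 = True OR True = True
u12 = U AND u3 = False AND True = False
u13 = u7 OR u12 = True OR False = True
u15 = u9 OR u2 = True OR True = True

u8 = True, u13 = True, u15 = True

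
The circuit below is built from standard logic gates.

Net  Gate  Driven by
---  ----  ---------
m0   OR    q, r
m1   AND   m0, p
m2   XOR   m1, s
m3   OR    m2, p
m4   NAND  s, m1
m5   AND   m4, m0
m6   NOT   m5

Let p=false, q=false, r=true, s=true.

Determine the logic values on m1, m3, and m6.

m1 = false, m3 = true, m6 = false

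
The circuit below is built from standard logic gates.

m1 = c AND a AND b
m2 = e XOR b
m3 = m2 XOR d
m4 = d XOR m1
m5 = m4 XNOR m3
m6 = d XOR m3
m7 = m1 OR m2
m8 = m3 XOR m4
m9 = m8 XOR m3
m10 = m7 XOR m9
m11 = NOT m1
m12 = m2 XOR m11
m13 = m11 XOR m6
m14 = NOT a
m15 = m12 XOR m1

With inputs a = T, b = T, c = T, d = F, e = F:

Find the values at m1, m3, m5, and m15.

m1 = T, m3 = T, m5 = T, m15 = F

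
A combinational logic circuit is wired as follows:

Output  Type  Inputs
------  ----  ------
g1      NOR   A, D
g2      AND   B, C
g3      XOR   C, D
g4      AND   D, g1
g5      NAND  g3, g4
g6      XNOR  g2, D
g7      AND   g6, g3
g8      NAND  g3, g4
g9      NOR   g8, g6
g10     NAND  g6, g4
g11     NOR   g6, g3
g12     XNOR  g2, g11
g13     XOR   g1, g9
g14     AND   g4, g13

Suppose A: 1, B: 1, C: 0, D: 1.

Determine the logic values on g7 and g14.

g7 = 0, g14 = 0

g1 = A NOR D = 1 NOR 1 = 0
g2 = B AND C = 1 AND 0 = 0
g3 = C XOR D = 0 XOR 1 = 1
g4 = D AND g1 = 1 AND 0 = 0
g6 = g2 XNOR D = 0 XNOR 1 = 0
g7 = g6 AND g3 = 0 AND 1 = 0
g8 = g3 NAND g4 = 1 NAND 0 = 1
g9 = g8 NOR g6 = 1 NOR 0 = 0
g13 = g1 XOR g9 = 0 XOR 0 = 0
g14 = g4 AND g13 = 0 AND 0 = 0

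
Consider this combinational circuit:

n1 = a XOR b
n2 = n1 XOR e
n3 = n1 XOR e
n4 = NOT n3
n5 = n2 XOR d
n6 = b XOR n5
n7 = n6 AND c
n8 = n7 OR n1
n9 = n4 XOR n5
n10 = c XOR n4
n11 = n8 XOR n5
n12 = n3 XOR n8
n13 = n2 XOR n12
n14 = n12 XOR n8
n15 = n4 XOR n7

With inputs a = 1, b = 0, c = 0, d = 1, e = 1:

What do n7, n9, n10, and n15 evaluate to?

n7 = 0  n9 = 0  n10 = 1  n15 = 1

n1 = a XOR b = 1 XOR 0 = 1
n2 = n1 XOR e = 1 XOR 1 = 0
n3 = n1 XOR e = 1 XOR 1 = 0
n4 = NOT n3 = NOT 0 = 1
n5 = n2 XOR d = 0 XOR 1 = 1
n6 = b XOR n5 = 0 XOR 1 = 1
n7 = n6 AND c = 1 AND 0 = 0
n9 = n4 XOR n5 = 1 XOR 1 = 0
n10 = c XOR n4 = 0 XOR 1 = 1
n15 = n4 XOR n7 = 1 XOR 0 = 1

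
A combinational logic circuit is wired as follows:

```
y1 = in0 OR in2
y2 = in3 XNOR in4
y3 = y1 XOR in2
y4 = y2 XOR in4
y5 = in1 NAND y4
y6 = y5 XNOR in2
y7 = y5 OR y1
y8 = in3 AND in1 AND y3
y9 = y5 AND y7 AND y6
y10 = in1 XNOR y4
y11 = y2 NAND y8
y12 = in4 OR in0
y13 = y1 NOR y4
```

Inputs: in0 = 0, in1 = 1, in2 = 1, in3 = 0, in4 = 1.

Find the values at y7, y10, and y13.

y7 = 1, y10 = 1, y13 = 0

y1 = in0 OR in2 = 0 OR 1 = 1
y2 = in3 XNOR in4 = 0 XNOR 1 = 0
y4 = y2 XOR in4 = 0 XOR 1 = 1
y5 = in1 NAND y4 = 1 NAND 1 = 0
y7 = y5 OR y1 = 0 OR 1 = 1
y10 = in1 XNOR y4 = 1 XNOR 1 = 1
y13 = y1 NOR y4 = 1 NOR 1 = 0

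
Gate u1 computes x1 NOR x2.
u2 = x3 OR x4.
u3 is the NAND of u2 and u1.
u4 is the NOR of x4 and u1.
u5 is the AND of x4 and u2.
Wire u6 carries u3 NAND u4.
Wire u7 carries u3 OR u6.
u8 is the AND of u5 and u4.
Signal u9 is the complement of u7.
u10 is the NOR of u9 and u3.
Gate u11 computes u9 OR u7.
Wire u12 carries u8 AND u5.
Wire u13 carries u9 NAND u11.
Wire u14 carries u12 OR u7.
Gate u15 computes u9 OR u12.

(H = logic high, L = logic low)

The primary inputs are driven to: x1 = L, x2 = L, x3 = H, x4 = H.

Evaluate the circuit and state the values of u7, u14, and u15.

u7 = H, u14 = H, u15 = L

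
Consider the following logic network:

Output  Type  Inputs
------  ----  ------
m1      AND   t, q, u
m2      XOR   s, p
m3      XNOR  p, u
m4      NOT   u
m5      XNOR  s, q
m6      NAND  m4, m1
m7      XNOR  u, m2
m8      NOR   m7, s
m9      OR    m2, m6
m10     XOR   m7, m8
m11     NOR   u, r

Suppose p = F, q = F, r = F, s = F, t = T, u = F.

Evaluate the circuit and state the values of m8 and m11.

m8 = F, m11 = T

m2 = s XOR p = F XOR F = F
m7 = u XNOR m2 = F XNOR F = T
m8 = m7 NOR s = T NOR F = F
m11 = u NOR r = F NOR F = T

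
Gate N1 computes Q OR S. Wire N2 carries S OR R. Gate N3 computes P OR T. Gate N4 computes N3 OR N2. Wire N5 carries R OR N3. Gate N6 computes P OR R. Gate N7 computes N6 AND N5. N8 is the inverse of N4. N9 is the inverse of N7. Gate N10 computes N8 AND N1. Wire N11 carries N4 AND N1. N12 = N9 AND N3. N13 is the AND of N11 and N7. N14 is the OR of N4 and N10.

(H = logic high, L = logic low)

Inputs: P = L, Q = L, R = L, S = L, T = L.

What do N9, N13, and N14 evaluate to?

N1 = Q OR S = L OR L = L
N2 = S OR R = L OR L = L
N3 = P OR T = L OR L = L
N4 = N3 OR N2 = L OR L = L
N5 = R OR N3 = L OR L = L
N6 = P OR R = L OR L = L
N7 = N6 AND N5 = L AND L = L
N8 = NOT N4 = NOT L = H
N9 = NOT N7 = NOT L = H
N10 = N8 AND N1 = H AND L = L
N11 = N4 AND N1 = L AND L = L
N13 = N11 AND N7 = L AND L = L
N14 = N4 OR N10 = L OR L = L

N9 = H  N13 = L  N14 = L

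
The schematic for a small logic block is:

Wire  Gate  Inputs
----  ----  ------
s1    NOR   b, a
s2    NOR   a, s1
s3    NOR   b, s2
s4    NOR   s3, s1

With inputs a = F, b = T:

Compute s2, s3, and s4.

s1 = b NOR a = T NOR F = F
s2 = a NOR s1 = F NOR F = T
s3 = b NOR s2 = T NOR T = F
s4 = s3 NOR s1 = F NOR F = T

s2 = T  s3 = F  s4 = T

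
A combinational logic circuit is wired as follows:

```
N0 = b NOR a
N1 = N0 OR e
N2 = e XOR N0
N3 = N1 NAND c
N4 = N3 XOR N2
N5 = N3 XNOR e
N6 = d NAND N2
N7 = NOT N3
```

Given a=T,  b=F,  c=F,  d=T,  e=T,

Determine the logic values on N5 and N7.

N0 = b NOR a = F NOR T = F
N1 = N0 OR e = F OR T = T
N3 = N1 NAND c = T NAND F = T
N5 = N3 XNOR e = T XNOR T = T
N7 = NOT N3 = NOT T = F

N5 = T  N7 = F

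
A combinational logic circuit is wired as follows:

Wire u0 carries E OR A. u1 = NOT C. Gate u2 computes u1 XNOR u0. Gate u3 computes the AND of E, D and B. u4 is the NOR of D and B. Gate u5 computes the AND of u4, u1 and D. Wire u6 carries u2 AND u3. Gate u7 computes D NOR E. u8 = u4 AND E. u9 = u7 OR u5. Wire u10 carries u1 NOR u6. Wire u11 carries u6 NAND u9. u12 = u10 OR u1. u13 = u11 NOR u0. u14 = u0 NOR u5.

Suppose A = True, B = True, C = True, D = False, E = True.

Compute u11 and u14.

u0 = E OR A = True OR True = True
u1 = NOT C = NOT True = False
u2 = u1 XNOR u0 = False XNOR True = False
u3 = E AND D AND B = True AND False AND True = False
u4 = D NOR B = False NOR True = False
u5 = u4 AND u1 AND D = False AND False AND False = False
u6 = u2 AND u3 = False AND False = False
u7 = D NOR E = False NOR True = False
u9 = u7 OR u5 = False OR False = False
u11 = u6 NAND u9 = False NAND False = True
u14 = u0 NOR u5 = True NOR False = False

u11 = True, u14 = False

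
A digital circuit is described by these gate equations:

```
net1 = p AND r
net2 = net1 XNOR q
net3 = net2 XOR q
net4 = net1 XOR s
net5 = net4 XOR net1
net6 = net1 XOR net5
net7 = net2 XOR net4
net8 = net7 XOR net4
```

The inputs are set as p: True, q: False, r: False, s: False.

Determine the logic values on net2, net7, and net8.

net2 = True; net7 = True; net8 = True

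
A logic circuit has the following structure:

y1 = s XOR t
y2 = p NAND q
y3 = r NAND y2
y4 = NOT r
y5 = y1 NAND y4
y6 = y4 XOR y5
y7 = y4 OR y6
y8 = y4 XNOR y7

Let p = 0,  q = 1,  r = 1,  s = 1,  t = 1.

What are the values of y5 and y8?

y1 = s XOR t = 1 XOR 1 = 0
y4 = NOT r = NOT 1 = 0
y5 = y1 NAND y4 = 0 NAND 0 = 1
y6 = y4 XOR y5 = 0 XOR 1 = 1
y7 = y4 OR y6 = 0 OR 1 = 1
y8 = y4 XNOR y7 = 0 XNOR 1 = 0

y5 = 1; y8 = 0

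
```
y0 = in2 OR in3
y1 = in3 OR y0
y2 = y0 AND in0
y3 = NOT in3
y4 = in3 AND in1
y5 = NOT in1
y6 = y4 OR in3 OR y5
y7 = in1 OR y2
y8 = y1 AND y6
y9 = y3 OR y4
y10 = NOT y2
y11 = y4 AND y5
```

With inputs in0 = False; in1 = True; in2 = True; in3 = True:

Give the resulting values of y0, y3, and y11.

y0 = True, y3 = False, y11 = False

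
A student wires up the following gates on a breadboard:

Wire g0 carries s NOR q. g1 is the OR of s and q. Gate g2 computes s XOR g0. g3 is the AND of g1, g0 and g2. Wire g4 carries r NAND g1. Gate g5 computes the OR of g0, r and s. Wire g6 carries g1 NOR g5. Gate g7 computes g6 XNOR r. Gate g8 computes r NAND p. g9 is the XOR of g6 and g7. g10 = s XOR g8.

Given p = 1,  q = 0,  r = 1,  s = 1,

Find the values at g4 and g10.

g1 = s OR q = 1 OR 0 = 1
g4 = r NAND g1 = 1 NAND 1 = 0
g8 = r NAND p = 1 NAND 1 = 0
g10 = s XOR g8 = 1 XOR 0 = 1

g4 = 0, g10 = 1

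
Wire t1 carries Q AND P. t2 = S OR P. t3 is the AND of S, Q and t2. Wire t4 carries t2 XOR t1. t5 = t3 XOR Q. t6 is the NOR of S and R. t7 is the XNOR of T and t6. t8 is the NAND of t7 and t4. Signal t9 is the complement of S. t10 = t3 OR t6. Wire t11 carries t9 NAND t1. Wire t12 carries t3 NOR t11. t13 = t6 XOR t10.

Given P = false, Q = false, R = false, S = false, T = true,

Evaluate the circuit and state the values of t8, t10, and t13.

t8 = true; t10 = true; t13 = false

t1 = Q AND P = false AND false = false
t2 = S OR P = false OR false = false
t3 = S AND Q AND t2 = false AND false AND false = false
t4 = t2 XOR t1 = false XOR false = false
t6 = S NOR R = false NOR false = true
t7 = T XNOR t6 = true XNOR true = true
t8 = t7 NAND t4 = true NAND false = true
t10 = t3 OR t6 = false OR true = true
t13 = t6 XOR t10 = true XOR true = false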